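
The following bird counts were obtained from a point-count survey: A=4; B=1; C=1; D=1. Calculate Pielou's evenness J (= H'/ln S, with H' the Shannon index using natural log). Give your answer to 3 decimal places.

Total N = 4+1+1+1 = 7, so the proportions are 0.57143, 0.14286, 0.14286, 0.14286 (working shown to 5 dp, full precision carried).
H' = −Σ pᵢ ln pᵢ = −((-0.31978) + (-0.27799) + (-0.27799) + (-0.27799)) = 1.15374.
With S = 4 species, ln S = 1.38629, so J = 1.15374/1.38629 = 0.83225, i.e. 0.832 to 3 decimal places.

0.832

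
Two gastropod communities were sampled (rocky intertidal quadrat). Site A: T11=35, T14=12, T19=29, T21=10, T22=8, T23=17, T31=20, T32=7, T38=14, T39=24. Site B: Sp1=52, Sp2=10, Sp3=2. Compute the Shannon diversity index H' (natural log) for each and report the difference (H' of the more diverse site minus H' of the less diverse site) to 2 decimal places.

1.61

Site A: N=176, proportions 0.1989, 0.0682, 0.1648, 0.0568, 0.0455, 0.0966, 0.1136, 0.0398, 0.0795, 0.1364, giving H' = 2.1791 (working shown to 4 dp, full precision carried).
Site B: N=64, proportions 0.8125, 0.1562, 0.0312, giving H' = 0.5671.
Difference = |2.1791 − 0.5671| = 1.6120, i.e. 1.61 to 2 decimal places.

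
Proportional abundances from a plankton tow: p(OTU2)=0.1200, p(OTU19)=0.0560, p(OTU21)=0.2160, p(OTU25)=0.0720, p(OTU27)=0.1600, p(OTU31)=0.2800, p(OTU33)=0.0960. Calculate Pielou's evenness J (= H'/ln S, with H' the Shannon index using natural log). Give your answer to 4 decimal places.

0.9306

H' = −Σ pᵢ ln pᵢ = −((-0.254432) + (-0.161415) + (-0.331015) + (-0.189438) + (-0.293213) + (-0.356430) + (-0.224967)) = 1.810910 (working shown to 6 dp, full precision carried).
With S = 7 species, ln S = 1.945910, so J = 1.810910/1.945910 = 0.930624, i.e. 0.9306 to 4 decimal places.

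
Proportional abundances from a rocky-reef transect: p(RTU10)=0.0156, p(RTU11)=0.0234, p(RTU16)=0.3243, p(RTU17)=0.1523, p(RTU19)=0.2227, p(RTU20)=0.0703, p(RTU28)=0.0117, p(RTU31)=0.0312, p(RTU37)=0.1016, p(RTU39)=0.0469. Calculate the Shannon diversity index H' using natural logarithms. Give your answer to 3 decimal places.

1.862

Each pᵢ ln pᵢ term (working shown to 5 dp, full precision carried): 0.0156×(-4.16048)=-0.06490, 0.0234×(-3.75502)=-0.08787, 0.3243×(-1.12609)=-0.36519, 0.1523×(-1.88190)=-0.28661, 0.2227×(-1.50193)=-0.33448, 0.0703×(-2.65498)=-0.18665, 0.0117×(-4.44817)=-0.05204, 0.0312×(-3.46734)=-0.10818, 0.1016×(-2.28671)=-0.23233, 0.0469×(-3.05974)=-0.14350.
Sum = -1.86176, so H' = 1.862.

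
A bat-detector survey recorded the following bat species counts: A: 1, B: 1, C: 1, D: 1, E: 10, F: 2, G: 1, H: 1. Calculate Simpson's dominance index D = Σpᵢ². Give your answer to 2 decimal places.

Total N = 1+1+1+1+10+2+1+1 = 18, so the proportions are 0.0556, 0.0556, 0.0556, 0.0556, 0.5556, 0.1111, 0.0556, 0.0556 (working shown to 4 dp, full precision carried).
D = 0.0556² + 0.0556² + 0.0556² + 0.0556² + 0.5556² + 0.1111² + 0.0556² + 0.0556² = 0.0031 + 0.0031 + 0.0031 + 0.0031 + 0.3086 + 0.0123 + 0.0031 + 0.0031 = 0.3395.
To 2 decimal places, D = 0.34.

0.34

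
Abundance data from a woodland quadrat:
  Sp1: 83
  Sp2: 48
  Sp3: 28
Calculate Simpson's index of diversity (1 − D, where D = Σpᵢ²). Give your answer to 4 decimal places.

Total N = 83+48+28 = 159, so the proportions are 0.522013, 0.301887, 0.176101 (working shown to 6 dp, full precision carried).
D = 0.522013² + 0.301887² + 0.176101² = 0.272497 + 0.091136 + 0.031011 = 0.394644.
So 1 − D = 0.605356, i.e. 0.6054 to 4 decimal places.

0.6054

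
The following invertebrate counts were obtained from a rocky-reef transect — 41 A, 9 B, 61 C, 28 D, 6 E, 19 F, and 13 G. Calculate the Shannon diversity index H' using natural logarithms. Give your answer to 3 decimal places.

Total N = 41+9+61+28+6+19+13 = 177, so the proportions are 0.23164, 0.05085, 0.34463, 0.15819, 0.0339, 0.10734, 0.07345 (working shown to 5 dp, full precision carried).
Each pᵢ ln pᵢ term: 0.23164×(-1.46258)=-0.33879, 0.05085×(-2.97893)=-0.15147, 0.34463×(-1.06528)=-0.36713, 0.15819×(-1.84395)=-0.29170, 0.0339×(-3.38439)=-0.11473, 0.10734×(-2.23171)=-0.23956, 0.07345×(-2.61120)=-0.19178.
Sum = -1.69516, so H' = 1.695.

1.695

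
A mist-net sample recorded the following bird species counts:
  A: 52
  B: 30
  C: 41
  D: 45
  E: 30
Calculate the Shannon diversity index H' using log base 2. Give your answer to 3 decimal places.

2.288

Total N = 52+30+41+45+30 = 198, so the proportions are 0.26263, 0.15152, 0.20707, 0.22727, 0.15152 (working shown to 5 dp, full precision carried).
Each pᵢ log₂ pᵢ term: 0.26263×(-1.92892)=-0.50658, 0.15152×(-2.72247)=-0.41249, 0.20707×(-2.27180)=-0.47042, 0.22727×(-2.13750)=-0.48580, 0.15152×(-2.72247)=-0.41249.
Sum = -2.28779, so H' = 2.288.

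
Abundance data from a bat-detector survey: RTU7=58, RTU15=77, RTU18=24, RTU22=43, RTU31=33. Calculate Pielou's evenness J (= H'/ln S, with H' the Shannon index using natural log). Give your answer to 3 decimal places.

0.951

Total N = 58+77+24+43+33 = 235, so the proportions are 0.24681, 0.32766, 0.10213, 0.18298, 0.14043 (working shown to 5 dp, full precision carried).
H' = −Σ pᵢ ln pᵢ = −((-0.34532) + (-0.36560) + (-0.23301) + (-0.31077) + (-0.27567)) = 1.53036.
With S = 5 species, ln S = 1.60944, so J = 1.53036/1.60944 = 0.95087, i.e. 0.951 to 3 decimal places.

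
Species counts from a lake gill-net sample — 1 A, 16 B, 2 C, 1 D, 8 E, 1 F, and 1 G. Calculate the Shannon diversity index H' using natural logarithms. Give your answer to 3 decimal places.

1.322

Total N = 1+16+2+1+8+1+1 = 30, so the proportions are 0.03333, 0.53333, 0.06667, 0.03333, 0.26667, 0.03333, 0.03333 (working shown to 5 dp, full precision carried).
Each pᵢ ln pᵢ term: 0.03333×(-3.40120)=-0.11337, 0.53333×(-0.62861)=-0.33526, 0.06667×(-2.70805)=-0.18054, 0.03333×(-3.40120)=-0.11337, 0.26667×(-1.32176)=-0.35247, 0.03333×(-3.40120)=-0.11337, 0.03333×(-3.40120)=-0.11337.
Sum = -1.32176, so H' = 1.322.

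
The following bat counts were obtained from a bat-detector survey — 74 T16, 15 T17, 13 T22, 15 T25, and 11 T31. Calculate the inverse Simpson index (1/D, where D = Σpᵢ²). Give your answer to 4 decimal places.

Total N = 74+15+13+15+11 = 128, so the proportions are 0.578125, 0.1171875, 0.1015625, 0.1171875, 0.0859375 (working shown to 7 dp, full precision carried).
D = 0.578125² + 0.1171875² + 0.1015625² + 0.1171875² + 0.0859375² = 0.3342285 + 0.0137329 + 0.0103149 + 0.0137329 + 0.0073853 = 0.3793945.
So 1/D = 2.635779, i.e. 2.6358 to 4 decimal places.

2.6358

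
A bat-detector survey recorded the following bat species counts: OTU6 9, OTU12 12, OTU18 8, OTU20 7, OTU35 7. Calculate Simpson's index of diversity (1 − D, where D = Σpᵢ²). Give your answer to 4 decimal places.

0.7907

Total N = 9+12+8+7+7 = 43, so the proportions are 0.209302, 0.27907, 0.186047, 0.162791, 0.162791 (working shown to 6 dp, full precision carried).
D = 0.209302² + 0.27907² + 0.186047² + 0.162791² + 0.162791² = 0.043807 + 0.077880 + 0.034613 + 0.026501 + 0.026501 = 0.209302.
So 1 − D = 0.790698, i.e. 0.7907 to 4 decimal places.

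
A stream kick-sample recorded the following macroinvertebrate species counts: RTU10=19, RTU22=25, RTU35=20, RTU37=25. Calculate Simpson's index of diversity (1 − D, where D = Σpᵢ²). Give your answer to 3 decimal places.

0.746

Total N = 19+25+20+25 = 89, so the proportions are 0.21348, 0.2809, 0.22472, 0.2809 (working shown to 5 dp, full precision carried).
D = 0.21348² + 0.2809² + 0.22472² + 0.2809² = 0.04558 + 0.07890 + 0.05050 + 0.07890 = 0.25388.
So 1 − D = 0.74612, i.e. 0.746 to 3 decimal places.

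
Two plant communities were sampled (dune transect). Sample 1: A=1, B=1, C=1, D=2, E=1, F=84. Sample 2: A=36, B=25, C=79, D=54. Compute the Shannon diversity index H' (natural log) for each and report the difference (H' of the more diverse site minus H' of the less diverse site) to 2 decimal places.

0.95

Sample 1: N=90, proportions 0.0111, 0.0111, 0.0111, 0.0222, 0.0111, 0.9333, giving H' = 0.3490 (working shown to 4 dp, full precision carried).
Sample 2: N=194, proportions 0.1856, 0.1289, 0.4072, 0.2784, giving H' = 1.2984.
Difference = |0.3490 − 1.2984| = 0.9494, i.e. 0.95 to 2 decimal places.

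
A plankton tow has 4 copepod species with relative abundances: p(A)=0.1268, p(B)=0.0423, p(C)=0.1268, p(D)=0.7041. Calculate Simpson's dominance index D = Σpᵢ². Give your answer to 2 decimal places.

0.53

D = 0.1268² + 0.0423² + 0.1268² + 0.7041² = 0.0161 + 0.0018 + 0.0161 + 0.4958 = 0.5297 (working shown to 4 dp, full precision carried).
To 2 decimal places, D = 0.53.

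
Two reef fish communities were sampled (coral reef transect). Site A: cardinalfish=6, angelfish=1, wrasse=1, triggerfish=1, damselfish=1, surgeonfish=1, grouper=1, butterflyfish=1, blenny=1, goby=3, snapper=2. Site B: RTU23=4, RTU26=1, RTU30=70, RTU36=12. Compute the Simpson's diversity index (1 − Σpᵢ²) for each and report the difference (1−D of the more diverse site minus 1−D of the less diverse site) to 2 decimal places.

Site A: N=19, proportions 0.3157895, 0.0526316, 0.0526316, 0.0526316, 0.0526316, 0.0526316, 0.0526316, 0.0526316, 0.0526316, 0.1578947, 0.1052632, giving 1−D = 0.8421053 (working shown to 7 dp, full precision carried).
Site B: N=87, proportions 0.045977, 0.0114943, 0.8045977, 0.137931, giving 1−D = 0.3313516.
Difference = |0.8421053 − 0.3313516| = 0.5107537, i.e. 0.51 to 2 decimal places.

0.51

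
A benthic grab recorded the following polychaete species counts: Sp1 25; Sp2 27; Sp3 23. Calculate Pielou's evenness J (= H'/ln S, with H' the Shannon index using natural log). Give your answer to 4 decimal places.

Total N = 25+27+23 = 75, so the proportions are 0.333333, 0.36, 0.306667 (working shown to 6 dp, full precision carried).
H' = −Σ pᵢ ln pᵢ = −((-0.366204) + (-0.367794) + (-0.362478)) = 1.096477.
With S = 3 species, ln S = 1.098612, so J = 1.096477/1.098612 = 0.998056, i.e. 0.9981 to 4 decimal places.

0.9981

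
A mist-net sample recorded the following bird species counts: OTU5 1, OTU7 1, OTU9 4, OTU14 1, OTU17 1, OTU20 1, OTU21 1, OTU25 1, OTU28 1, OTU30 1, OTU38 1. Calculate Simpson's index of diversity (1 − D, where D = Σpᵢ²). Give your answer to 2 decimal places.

0.87

Total N = 1+1+4+1+1+1+1+1+1+1+1 = 14, so the proportions are 0.0714, 0.0714, 0.2857, 0.0714, 0.0714, 0.0714, 0.0714, 0.0714, 0.0714, 0.0714, 0.0714 (working shown to 4 dp, full precision carried).
D = 0.0714² + 0.0714² + 0.2857² + 0.0714² + 0.0714² + 0.0714² + 0.0714² + 0.0714² + 0.0714² + 0.0714² + 0.0714² = 0.0051 + 0.0051 + 0.0816 + 0.0051 + 0.0051 + 0.0051 + 0.0051 + 0.0051 + 0.0051 + 0.0051 + 0.0051 = 0.1327.
So 1 − D = 0.8673, i.e. 0.87 to 2 decimal places.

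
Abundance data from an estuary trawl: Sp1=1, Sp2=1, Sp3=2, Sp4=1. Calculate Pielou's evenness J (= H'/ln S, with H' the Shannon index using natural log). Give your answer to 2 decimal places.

Total N = 1+1+2+1 = 5, so the proportions are 0.2, 0.2, 0.4, 0.2 (working shown to 4 dp, full precision carried).
H' = −Σ pᵢ ln pᵢ = −((-0.3219) + (-0.3219) + (-0.3665) + (-0.3219)) = 1.3322.
With S = 4 species, ln S = 1.3863, so J = 1.3322/1.3863 = 0.9610, i.e. 0.96 to 2 decimal places.

0.96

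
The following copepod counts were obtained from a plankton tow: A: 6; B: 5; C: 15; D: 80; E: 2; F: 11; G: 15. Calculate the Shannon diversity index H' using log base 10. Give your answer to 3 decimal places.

0.577

Total N = 6+5+15+80+2+11+15 = 134, so the proportions are 0.04478, 0.03731, 0.11194, 0.59701, 0.01493, 0.08209, 0.11194 (working shown to 5 dp, full precision carried).
Each pᵢ log₁₀ pᵢ term: 0.04478×(-1.34895)=-0.06040, 0.03731×(-1.42813)=-0.05329, 0.11194×(-0.95101)=-0.10646, 0.59701×(-0.22401)=-0.13374, 0.01493×(-1.82607)=-0.02725, 0.08209×(-1.08571)=-0.08913, 0.11194×(-0.95101)=-0.10646.
Sum = -0.57672, so H' = 0.577.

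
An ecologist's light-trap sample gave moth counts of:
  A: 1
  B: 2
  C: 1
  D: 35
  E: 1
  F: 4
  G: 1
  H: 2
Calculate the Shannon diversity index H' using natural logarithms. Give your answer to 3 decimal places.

1.026

Total N = 1+2+1+35+1+4+1+2 = 47, so the proportions are 0.02128, 0.04255, 0.02128, 0.74468, 0.02128, 0.08511, 0.02128, 0.04255 (working shown to 5 dp, full precision carried).
Each pᵢ ln pᵢ term: 0.02128×(-3.85015)=-0.08192, 0.04255×(-3.15700)=-0.13434, 0.02128×(-3.85015)=-0.08192, 0.74468×(-0.29480)=-0.21953, 0.02128×(-3.85015)=-0.08192, 0.08511×(-2.46385)=-0.20969, 0.02128×(-3.85015)=-0.08192, 0.04255×(-3.15700)=-0.13434.
Sum = -1.02557, so H' = 1.026.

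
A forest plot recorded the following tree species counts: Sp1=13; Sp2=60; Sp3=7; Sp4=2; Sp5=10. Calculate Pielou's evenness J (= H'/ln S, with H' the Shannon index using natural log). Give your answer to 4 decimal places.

0.6684

Total N = 13+60+7+2+10 = 92, so the proportions are 0.141304, 0.652174, 0.076087, 0.021739, 0.108696 (working shown to 6 dp, full precision carried).
H' = −Σ pᵢ ln pᵢ = −((-0.276510) + (-0.278768) + (-0.195991) + (-0.083231) + (-0.241218)) = 1.075718.
With S = 5 species, ln S = 1.609438, so J = 1.075718/1.609438 = 0.668381, i.e. 0.6684 to 4 decimal places.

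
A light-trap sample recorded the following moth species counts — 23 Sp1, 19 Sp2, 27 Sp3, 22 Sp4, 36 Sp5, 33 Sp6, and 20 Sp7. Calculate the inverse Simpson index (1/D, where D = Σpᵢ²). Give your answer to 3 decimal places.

Total N = 23+19+27+22+36+33+20 = 180, so the proportions are 0.1277778, 0.1055556, 0.15, 0.1222222, 0.2, 0.1833333, 0.1111111 (working shown to 7 dp, full precision carried).
D = 0.1277778² + 0.1055556² + 0.15² + 0.1222222² + 0.2² + 0.1833333² + 0.1111111² = 0.0163272 + 0.0111420 + 0.0225000 + 0.0149383 + 0.0400000 + 0.0336111 + 0.0123457 = 0.1508642.
So 1/D = 6.62848, i.e. 6.628 to 3 decimal places.

6.628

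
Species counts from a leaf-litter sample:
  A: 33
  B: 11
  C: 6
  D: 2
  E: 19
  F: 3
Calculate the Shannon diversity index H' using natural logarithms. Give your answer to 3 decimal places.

1.424

Total N = 33+11+6+2+19+3 = 74, so the proportions are 0.44595, 0.14865, 0.08108, 0.02703, 0.25676, 0.04054 (working shown to 5 dp, full precision carried).
Each pᵢ ln pᵢ term: 0.44595×(-0.80756)=-0.36013, 0.14865×(-1.90617)=-0.28335, 0.08108×(-2.51231)=-0.20370, 0.02703×(-3.61092)=-0.09759, 0.25676×(-1.35963)=-0.34909, 0.04054×(-3.20545)=-0.12995.
Sum = -1.42381, so H' = 1.424.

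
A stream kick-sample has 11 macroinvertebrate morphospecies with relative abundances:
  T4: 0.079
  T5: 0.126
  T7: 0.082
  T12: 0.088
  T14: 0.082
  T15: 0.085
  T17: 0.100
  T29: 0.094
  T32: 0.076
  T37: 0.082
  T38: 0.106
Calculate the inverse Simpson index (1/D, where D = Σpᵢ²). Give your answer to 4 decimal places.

D = 0.079² + 0.126² + 0.082² + 0.088² + 0.082² + 0.085² + 0.1² + 0.094² + 0.076² + 0.082² + 0.106² = 0.006241000 + 0.015876000 + 0.006724000 + 0.007744000 + 0.006724000 + 0.007225000 + 0.010000000 + 0.008836000 + 0.005776000 + 0.006724000 + 0.011236000 = 0.093106000 (working shown to 9 dp, full precision carried).
So 1/D = 10.740446, i.e. 10.7404 to 4 decimal places.

10.7404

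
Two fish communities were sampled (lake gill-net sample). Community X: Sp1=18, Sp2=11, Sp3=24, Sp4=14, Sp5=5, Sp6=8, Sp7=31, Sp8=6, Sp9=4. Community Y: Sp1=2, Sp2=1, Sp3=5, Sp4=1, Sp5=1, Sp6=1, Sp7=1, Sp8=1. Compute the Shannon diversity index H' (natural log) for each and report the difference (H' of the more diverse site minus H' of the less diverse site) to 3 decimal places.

0.154

Community X: N=121, proportions 0.14876, 0.09091, 0.19835, 0.1157, 0.04132, 0.06612, 0.2562, 0.04959, 0.03306, giving H' = 1.99368 (working shown to 5 dp, full precision carried).
Community Y: N=13, proportions 0.15385, 0.07692, 0.38462, 0.07692, 0.07692, 0.07692, 0.07692, 0.07692, giving H' = 1.83930.
Difference = |1.99368 − 1.83930| = 0.15438, i.e. 0.154 to 3 decimal places.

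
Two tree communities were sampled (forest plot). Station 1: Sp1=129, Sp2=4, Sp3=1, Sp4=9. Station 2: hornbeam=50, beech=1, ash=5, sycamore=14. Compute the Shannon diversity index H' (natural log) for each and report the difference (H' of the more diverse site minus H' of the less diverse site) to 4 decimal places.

Station 1: N=143, proportions 0.902098, 0.027972, 0.006993, 0.062937, giving H' = 0.401754 (working shown to 6 dp, full precision carried).
Station 2: N=70, proportions 0.714286, 0.014286, 0.071429, 0.2, giving H' = 0.811422.
Difference = |0.401754 − 0.811422| = 0.409668, i.e. 0.4097 to 4 decimal places.

0.4097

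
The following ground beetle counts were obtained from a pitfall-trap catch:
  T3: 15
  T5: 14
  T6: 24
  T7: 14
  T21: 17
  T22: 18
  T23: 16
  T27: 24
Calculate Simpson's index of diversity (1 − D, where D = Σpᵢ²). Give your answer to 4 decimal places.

Total N = 15+14+24+14+17+18+16+24 = 142, so the proportions are 0.105634, 0.098592, 0.169014, 0.098592, 0.119718, 0.126761, 0.112676, 0.169014 (working shown to 6 dp, full precision carried).
D = 0.105634² + 0.098592² + 0.169014² + 0.098592² + 0.119718² + 0.126761² + 0.112676² + 0.169014² = 0.011159 + 0.009720 + 0.028566 + 0.009720 + 0.014332 + 0.016068 + 0.012696 + 0.028566 = 0.130827.
So 1 − D = 0.869173, i.e. 0.8692 to 4 decimal places.

0.8692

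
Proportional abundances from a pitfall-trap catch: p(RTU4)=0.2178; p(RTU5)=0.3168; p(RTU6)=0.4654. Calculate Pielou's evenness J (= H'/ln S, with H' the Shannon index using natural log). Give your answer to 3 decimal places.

H' = −Σ pᵢ ln pᵢ = −((-0.33197) + (-0.36416) + (-0.35596)) = 1.05209 (working shown to 5 dp, full precision carried).
With S = 3 species, ln S = 1.09861, so J = 1.05209/1.09861 = 0.95765, i.e. 0.958 to 3 decimal places.

0.958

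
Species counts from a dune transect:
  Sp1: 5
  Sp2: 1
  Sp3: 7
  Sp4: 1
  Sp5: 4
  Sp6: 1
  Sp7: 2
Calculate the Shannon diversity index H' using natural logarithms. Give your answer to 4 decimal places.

Total N = 5+1+7+1+4+1+2 = 21, so the proportions are 0.238095, 0.047619, 0.333333, 0.047619, 0.190476, 0.047619, 0.095238 (working shown to 6 dp, full precision carried).
Each pᵢ ln pᵢ term: 0.238095×(-1.435085)=-0.341687, 0.047619×(-3.044522)=-0.144977, 0.333333×(-1.098612)=-0.366204, 0.047619×(-3.044522)=-0.144977, 0.190476×(-1.658228)=-0.315853, 0.047619×(-3.044522)=-0.144977, 0.095238×(-2.351375)=-0.223941.
Sum = -1.682616, so H' = 1.6826.

1.6826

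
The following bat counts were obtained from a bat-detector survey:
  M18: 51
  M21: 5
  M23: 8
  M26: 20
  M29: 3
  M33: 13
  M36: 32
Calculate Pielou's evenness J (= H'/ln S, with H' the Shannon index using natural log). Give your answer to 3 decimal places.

Total N = 51+5+8+20+3+13+32 = 132, so the proportions are 0.38636, 0.03788, 0.06061, 0.15152, 0.02273, 0.09848, 0.24242 (working shown to 5 dp, full precision carried).
H' = −Σ pᵢ ln pᵢ = −((-0.36742) + (-0.12399) + (-0.16990) + (-0.28592) + (-0.08600) + (-0.22827) + (-0.34353)) = 1.60504.
With S = 7 species, ln S = 1.94591, so J = 1.60504/1.94591 = 0.82483, i.e. 0.825 to 3 decimal places.

0.825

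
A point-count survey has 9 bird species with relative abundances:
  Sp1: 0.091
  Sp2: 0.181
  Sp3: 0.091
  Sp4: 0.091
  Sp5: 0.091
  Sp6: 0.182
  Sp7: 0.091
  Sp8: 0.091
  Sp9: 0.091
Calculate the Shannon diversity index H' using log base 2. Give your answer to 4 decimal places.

3.0964

Each pᵢ log₂ pᵢ term (working shown to 6 dp, full precision carried): 0.091×(-3.457990)=-0.314677, 0.181×(-2.465938)=-0.446335, 0.091×(-3.457990)=-0.314677, 0.091×(-3.457990)=-0.314677, 0.091×(-3.457990)=-0.314677, 0.182×(-2.457990)=-0.447354, 0.091×(-3.457990)=-0.314677, 0.091×(-3.457990)=-0.314677, 0.091×(-3.457990)=-0.314677.
Sum = -3.096428, so H' = 3.0964.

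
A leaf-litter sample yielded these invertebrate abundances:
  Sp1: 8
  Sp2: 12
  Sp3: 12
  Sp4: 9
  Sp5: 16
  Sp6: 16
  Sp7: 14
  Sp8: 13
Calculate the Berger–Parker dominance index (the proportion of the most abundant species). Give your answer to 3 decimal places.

Total N = 8+12+12+9+16+16+14+13 = 100, so the proportions are 0.08, 0.12, 0.12, 0.09, 0.16, 0.16, 0.14, 0.13 (working shown to 5 dp, full precision carried).
The largest proportion is 0.16, i.e. d = 0.160 to 3 decimal places.

0.160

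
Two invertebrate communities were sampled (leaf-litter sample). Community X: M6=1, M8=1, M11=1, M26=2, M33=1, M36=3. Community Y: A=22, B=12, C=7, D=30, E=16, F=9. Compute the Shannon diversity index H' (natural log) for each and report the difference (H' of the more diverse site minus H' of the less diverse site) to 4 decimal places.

Community X: N=9, proportions 0.111111, 0.111111, 0.111111, 0.222222, 0.111111, 0.333333, giving H' = 1.676988 (working shown to 6 dp, full precision carried).
Community Y: N=96, proportions 0.229167, 0.125, 0.072917, 0.3125, 0.166667, 0.09375, giving H' = 1.672520.
Difference = |1.676988 − 1.672520| = 0.004468, i.e. 0.0045 to 4 decimal places.

0.0045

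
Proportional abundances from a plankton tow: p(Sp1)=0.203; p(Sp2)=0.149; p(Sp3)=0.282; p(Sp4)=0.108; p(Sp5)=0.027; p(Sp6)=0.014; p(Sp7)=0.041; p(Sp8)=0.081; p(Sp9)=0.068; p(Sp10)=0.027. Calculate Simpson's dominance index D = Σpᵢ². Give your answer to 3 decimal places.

D = 0.203² + 0.149² + 0.282² + 0.108² + 0.027² + 0.014² + 0.041² + 0.081² + 0.068² + 0.027² = 0.04121 + 0.02220 + 0.07952 + 0.01166 + 0.00073 + 0.00020 + 0.00168 + 0.00656 + 0.00462 + 0.00073 = 0.16912 (working shown to 5 dp, full precision carried).
To 3 decimal places, D = 0.169.

0.169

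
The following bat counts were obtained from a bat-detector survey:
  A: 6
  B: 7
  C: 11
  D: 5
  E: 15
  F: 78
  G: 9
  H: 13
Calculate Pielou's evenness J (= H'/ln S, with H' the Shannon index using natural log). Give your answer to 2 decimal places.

0.75

Total N = 6+7+11+5+15+78+9+13 = 144, so the proportions are 0.0417, 0.0486, 0.0764, 0.0347, 0.1042, 0.5417, 0.0625, 0.0903 (working shown to 4 dp, full precision carried).
H' = −Σ pᵢ ln pᵢ = −((-0.1324) + (-0.1470) + (-0.1965) + (-0.1167) + (-0.2356) + (-0.3321) + (-0.1733) + (-0.2171)) = 1.5507.
With S = 8 species, ln S = 2.0794, so J = 1.5507/2.0794 = 0.7457, i.e. 0.75 to 2 decimal places.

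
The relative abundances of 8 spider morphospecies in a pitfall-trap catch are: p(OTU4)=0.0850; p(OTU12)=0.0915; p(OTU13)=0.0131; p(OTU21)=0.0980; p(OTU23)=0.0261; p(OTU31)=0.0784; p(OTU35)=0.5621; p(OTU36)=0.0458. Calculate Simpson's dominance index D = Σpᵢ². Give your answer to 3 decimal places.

0.350

D = 0.085² + 0.0915² + 0.0131² + 0.098² + 0.0261² + 0.0784² + 0.5621² + 0.0458² = 0.00723 + 0.00837 + 0.00017 + 0.00960 + 0.00068 + 0.00615 + 0.31596 + 0.00210 = 0.35025 (working shown to 5 dp, full precision carried).
To 3 decimal places, D = 0.350.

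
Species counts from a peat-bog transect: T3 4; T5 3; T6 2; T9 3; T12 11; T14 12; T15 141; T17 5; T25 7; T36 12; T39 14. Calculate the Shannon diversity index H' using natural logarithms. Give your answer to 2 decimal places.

1.37

Total N = 4+3+2+3+11+12+141+5+7+12+14 = 214, so the proportions are 0.0187, 0.014, 0.0093, 0.014, 0.0514, 0.0561, 0.6589, 0.0234, 0.0327, 0.0561, 0.0654 (working shown to 4 dp, full precision carried).
Each pᵢ ln pᵢ term: 0.0187×(-3.9797)=-0.0744, 0.014×(-4.2674)=-0.0598, 0.0093×(-4.6728)=-0.0437, 0.014×(-4.2674)=-0.0598, 0.0514×(-2.9681)=-0.1526, 0.0561×(-2.8811)=-0.1616, 0.6589×(-0.4172)=-0.2749, 0.0234×(-3.7565)=-0.0878, 0.0327×(-3.4201)=-0.1119, 0.0561×(-2.8811)=-0.1616, 0.0654×(-2.7269)=-0.1784.
Sum = -1.3663, so H' = 1.37.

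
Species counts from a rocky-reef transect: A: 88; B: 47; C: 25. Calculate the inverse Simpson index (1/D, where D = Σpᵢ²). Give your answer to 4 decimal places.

Total N = 88+47+25 = 160, so the proportions are 0.55, 0.29375, 0.15625 (working shown to 7 dp, full precision carried).
D = 0.55² + 0.29375² + 0.15625² = 0.3025000 + 0.0862891 + 0.0244141 = 0.4132031.
So 1/D = 2.420117, i.e. 2.4201 to 4 decimal places.

2.4201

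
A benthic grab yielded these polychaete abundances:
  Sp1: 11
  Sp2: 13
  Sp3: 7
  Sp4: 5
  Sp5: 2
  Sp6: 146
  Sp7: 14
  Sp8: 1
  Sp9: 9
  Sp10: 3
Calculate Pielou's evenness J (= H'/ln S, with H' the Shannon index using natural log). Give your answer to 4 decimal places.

0.5328

Total N = 11+13+7+5+2+146+14+1+9+3 = 211, so the proportions are 0.052133, 0.061611, 0.033175, 0.023697, 0.009479, 0.691943, 0.066351, 0.004739, 0.042654, 0.014218 (working shown to 6 dp, full precision carried).
H' = −Σ pᵢ ln pᵢ = −((-0.153998) + (-0.171705) + (-0.112994) + (-0.088683) + (-0.044158) + (-0.254809) + (-0.179996) + (-0.025364) + (-0.134558) + (-0.060473)) = 1.226738.
With S = 10 species, ln S = 2.302585, so J = 1.226738/2.302585 = 0.532766, i.e. 0.5328 to 4 decimal places.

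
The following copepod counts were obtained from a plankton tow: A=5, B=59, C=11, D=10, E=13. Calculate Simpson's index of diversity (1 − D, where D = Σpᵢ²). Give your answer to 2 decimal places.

Total N = 5+59+11+10+13 = 98, so the proportions are 0.051, 0.602, 0.1122, 0.102, 0.1327 (working shown to 4 dp, full precision carried).
D = 0.051² + 0.602² + 0.1122² + 0.102² + 0.1327² = 0.0026 + 0.3625 + 0.0126 + 0.0104 + 0.0176 = 0.4057.
So 1 − D = 0.5943, i.e. 0.59 to 2 decimal places.

0.59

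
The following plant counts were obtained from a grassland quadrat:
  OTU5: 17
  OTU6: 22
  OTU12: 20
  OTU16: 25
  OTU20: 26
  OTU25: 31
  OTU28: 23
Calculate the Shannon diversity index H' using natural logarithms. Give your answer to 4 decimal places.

1.9301

Total N = 17+22+20+25+26+31+23 = 164, so the proportions are 0.103659, 0.134146, 0.121951, 0.152439, 0.158537, 0.189024, 0.140244 (working shown to 6 dp, full precision carried).
Each pᵢ ln pᵢ term: 0.103659×(-2.266653)=-0.234958, 0.134146×(-2.008824)=-0.269476, 0.121951×(-2.104134)=-0.256602, 0.152439×(-1.880991)=-0.286736, 0.158537×(-1.841770)=-0.291988, 0.189024×(-1.665879)=-0.314892, 0.140244×(-1.964372)=-0.275491.
Sum = -1.930143, so H' = 1.9301.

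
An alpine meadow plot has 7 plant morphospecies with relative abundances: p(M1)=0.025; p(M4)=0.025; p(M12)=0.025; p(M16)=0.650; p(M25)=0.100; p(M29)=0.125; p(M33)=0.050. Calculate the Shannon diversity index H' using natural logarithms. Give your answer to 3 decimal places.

1.197

Each pᵢ ln pᵢ term (working shown to 5 dp, full precision carried): 0.025×(-3.68888)=-0.09222, 0.025×(-3.68888)=-0.09222, 0.025×(-3.68888)=-0.09222, 0.65×(-0.43078)=-0.28001, 0.1×(-2.30259)=-0.23026, 0.125×(-2.07944)=-0.25993, 0.05×(-2.99573)=-0.14979.
Sum = -1.19665, so H' = 1.197.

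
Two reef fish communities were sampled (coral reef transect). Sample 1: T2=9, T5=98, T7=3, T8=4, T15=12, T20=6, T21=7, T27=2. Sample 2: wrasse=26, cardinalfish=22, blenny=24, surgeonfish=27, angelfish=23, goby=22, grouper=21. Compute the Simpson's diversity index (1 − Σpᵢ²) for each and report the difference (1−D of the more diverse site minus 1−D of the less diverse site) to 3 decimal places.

0.356

Sample 1: N=141, proportions 0.06383, 0.69504, 0.02128, 0.02837, 0.08511, 0.04255, 0.04965, 0.01418, giving 1−D = 0.49987 (working shown to 5 dp, full precision carried).
Sample 2: N=165, proportions 0.15758, 0.13333, 0.14545, 0.16364, 0.13939, 0.13333, 0.12727, giving 1−D = 0.85605.
Difference = |0.49987 − 0.85605| = 0.35618, i.e. 0.356 to 3 decimal places.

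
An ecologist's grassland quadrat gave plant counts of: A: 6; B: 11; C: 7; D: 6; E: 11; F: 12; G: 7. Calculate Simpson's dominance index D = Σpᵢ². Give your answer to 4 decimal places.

0.1544

Total N = 6+11+7+6+11+12+7 = 60, so the proportions are 0.1, 0.183333, 0.116667, 0.1, 0.183333, 0.2, 0.116667 (working shown to 6 dp, full precision carried).
D = 0.1² + 0.183333² + 0.116667² + 0.1² + 0.183333² + 0.2² + 0.116667² = 0.010000 + 0.033611 + 0.013611 + 0.010000 + 0.033611 + 0.040000 + 0.013611 = 0.154444.
To 4 decimal places, D = 0.1544.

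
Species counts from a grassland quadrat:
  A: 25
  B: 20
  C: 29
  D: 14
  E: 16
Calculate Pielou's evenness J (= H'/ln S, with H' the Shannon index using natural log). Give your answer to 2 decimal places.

0.98

Total N = 25+20+29+14+16 = 104, so the proportions are 0.2404, 0.1923, 0.2788, 0.1346, 0.1538 (working shown to 4 dp, full precision carried).
H' = −Σ pᵢ ln pᵢ = −((-0.3427) + (-0.3170) + (-0.3561) + (-0.2699) + (-0.2880)) = 1.5738.
With S = 5 species, ln S = 1.6094, so J = 1.5738/1.6094 = 0.9778, i.e. 0.98 to 2 decimal places.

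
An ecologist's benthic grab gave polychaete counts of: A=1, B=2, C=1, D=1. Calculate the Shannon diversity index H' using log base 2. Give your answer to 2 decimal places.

1.92

Total N = 1+2+1+1 = 5, so the proportions are 0.2, 0.4, 0.2, 0.2 (working shown to 4 dp, full precision carried).
Each pᵢ log₂ pᵢ term: 0.2×(-2.3219)=-0.4644, 0.4×(-1.3219)=-0.5288, 0.2×(-2.3219)=-0.4644, 0.2×(-2.3219)=-0.4644.
Sum = -1.9219, so H' = 1.92.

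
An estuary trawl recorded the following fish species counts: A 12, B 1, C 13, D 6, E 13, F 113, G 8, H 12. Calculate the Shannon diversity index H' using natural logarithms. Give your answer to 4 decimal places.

1.3171

Total N = 12+1+13+6+13+113+8+12 = 178, so the proportions are 0.067416, 0.005618, 0.073034, 0.033708, 0.073034, 0.634831, 0.044944, 0.067416 (working shown to 6 dp, full precision carried).
Each pᵢ ln pᵢ term: 0.067416×(-2.696877)=-0.181812, 0.005618×(-5.181784)=-0.029111, 0.073034×(-2.616834)=-0.191117, 0.033708×(-3.390024)=-0.114270, 0.073034×(-2.616834)=-0.191117, 0.634831×(-0.454396)=-0.288465, 0.044944×(-3.102342)=-0.139431, 0.067416×(-2.696877)=-0.181812.
Sum = -1.317135, so H' = 1.3171.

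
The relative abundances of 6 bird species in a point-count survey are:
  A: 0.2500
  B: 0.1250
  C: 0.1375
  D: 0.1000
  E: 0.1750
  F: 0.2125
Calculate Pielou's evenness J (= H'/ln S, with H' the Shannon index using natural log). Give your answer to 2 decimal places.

0.97

H' = −Σ pᵢ ln pᵢ = −((-0.3466) + (-0.2599) + (-0.2728) + (-0.2303) + (-0.3050) + (-0.3291)) = 1.7437 (working shown to 4 dp, full precision carried).
With S = 6 species, ln S = 1.7918, so J = 1.7437/1.7918 = 0.9732, i.e. 0.97 to 2 decimal places.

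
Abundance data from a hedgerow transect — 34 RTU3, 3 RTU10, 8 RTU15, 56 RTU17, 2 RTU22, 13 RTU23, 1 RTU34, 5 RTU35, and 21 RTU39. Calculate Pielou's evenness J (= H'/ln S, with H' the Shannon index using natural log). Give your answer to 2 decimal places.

Total N = 34+3+8+56+2+13+1+5+21 = 143, so the proportions are 0.2378, 0.021, 0.0559, 0.3916, 0.014, 0.0909, 0.007, 0.035, 0.1469 (working shown to 4 dp, full precision carried).
H' = −Σ pᵢ ln pᵢ = −((-0.3415) + (-0.0811) + (-0.1613) + (-0.3671) + (-0.0597) + (-0.2180) + (-0.0347) + (-0.1173) + (-0.2817)) = 1.6624.
With S = 9 species, ln S = 2.1972, so J = 1.6624/2.1972 = 0.7566, i.e. 0.76 to 2 decimal places.

0.76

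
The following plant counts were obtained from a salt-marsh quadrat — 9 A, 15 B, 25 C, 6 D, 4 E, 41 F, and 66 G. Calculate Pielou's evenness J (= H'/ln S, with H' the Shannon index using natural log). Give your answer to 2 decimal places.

0.81

Total N = 9+15+25+6+4+41+66 = 166, so the proportions are 0.0542, 0.0904, 0.1506, 0.0361, 0.0241, 0.247, 0.3976 (working shown to 4 dp, full precision carried).
H' = −Σ pᵢ ln pᵢ = −((-0.1580) + (-0.2172) + (-0.2851) + (-0.1200) + (-0.0898) + (-0.3454) + (-0.3667)) = 1.5822.
With S = 7 species, ln S = 1.9459, so J = 1.5822/1.9459 = 0.8131, i.e. 0.81 to 2 decimal places.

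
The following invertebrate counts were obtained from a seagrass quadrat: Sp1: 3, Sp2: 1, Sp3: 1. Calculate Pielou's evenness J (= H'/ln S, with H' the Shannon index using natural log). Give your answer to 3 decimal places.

Total N = 3+1+1 = 5, so the proportions are 0.6, 0.2, 0.2 (working shown to 5 dp, full precision carried).
H' = −Σ pᵢ ln pᵢ = −((-0.30650) + (-0.32189) + (-0.32189)) = 0.95027.
With S = 3 species, ln S = 1.09861, so J = 0.95027/1.09861 = 0.86497, i.e. 0.865 to 3 decimal places.

0.865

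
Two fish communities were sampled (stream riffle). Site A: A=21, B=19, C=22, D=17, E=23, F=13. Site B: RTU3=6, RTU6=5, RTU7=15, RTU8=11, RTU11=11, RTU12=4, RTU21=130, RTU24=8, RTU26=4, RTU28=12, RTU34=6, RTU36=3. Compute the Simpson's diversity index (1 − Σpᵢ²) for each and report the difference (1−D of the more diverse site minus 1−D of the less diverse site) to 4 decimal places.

Site A: N=115, proportions 0.182608696, 0.165217391, 0.191304348, 0.147826087, 0.2, 0.113043478, giving 1−D = 0.828128544 (working shown to 9 dp, full precision carried).
Site B: N=215, proportions 0.027906977, 0.023255814, 0.069767442, 0.051162791, 0.051162791, 0.018604651, 0.604651163, 0.037209302, 0.018604651, 0.055813953, 0.027906977, 0.013953488, giving 1−D = 0.616809086.
Difference = |0.828128544 − 0.616809086| = 0.211319458, i.e. 0.2113 to 4 decimal places.

0.2113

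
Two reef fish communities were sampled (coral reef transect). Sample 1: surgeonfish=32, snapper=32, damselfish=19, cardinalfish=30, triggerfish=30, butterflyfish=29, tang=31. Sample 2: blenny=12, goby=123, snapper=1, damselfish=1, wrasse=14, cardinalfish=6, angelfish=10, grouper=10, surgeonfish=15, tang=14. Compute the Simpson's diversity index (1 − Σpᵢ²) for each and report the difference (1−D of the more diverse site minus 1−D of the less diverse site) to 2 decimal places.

Sample 1: N=203, proportions 0.1576, 0.1576, 0.0936, 0.1478, 0.1478, 0.1429, 0.1527, giving 1−D = 0.8541 (working shown to 4 dp, full precision carried).
Sample 2: N=206, proportions 0.0583, 0.5971, 0.0049, 0.0049, 0.068, 0.0291, 0.0485, 0.0485, 0.0728, 0.068, giving 1−D = 0.6199.
Difference = |0.8541 − 0.6199| = 0.2342, i.e. 0.23 to 2 decimal places.

0.23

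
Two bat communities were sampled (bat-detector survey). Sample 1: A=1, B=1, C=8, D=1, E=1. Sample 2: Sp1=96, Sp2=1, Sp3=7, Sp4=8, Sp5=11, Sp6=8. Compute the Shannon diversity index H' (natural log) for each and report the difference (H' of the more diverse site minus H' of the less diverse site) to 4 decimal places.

0.1276

Sample 1: N=12, proportions 0.083333, 0.083333, 0.666667, 0.083333, 0.083333, giving H' = 1.098612 (working shown to 6 dp, full precision carried).
Sample 2: N=131, proportions 0.732824, 0.007634, 0.053435, 0.061069, 0.083969, 0.061069, giving H' = 0.971024.
Difference = |1.098612 − 0.971024| = 0.127588, i.e. 0.1276 to 4 decimal places.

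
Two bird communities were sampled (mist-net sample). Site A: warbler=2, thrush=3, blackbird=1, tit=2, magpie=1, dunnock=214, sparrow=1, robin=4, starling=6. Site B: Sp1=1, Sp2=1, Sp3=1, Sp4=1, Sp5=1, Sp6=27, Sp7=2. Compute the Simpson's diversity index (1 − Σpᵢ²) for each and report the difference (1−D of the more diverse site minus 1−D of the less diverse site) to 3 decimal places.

0.199

Site A: N=234, proportions 0.00855, 0.01282, 0.00427, 0.00855, 0.00427, 0.91453, 0.00427, 0.01709, 0.02564, giving 1−D = 0.16232 (working shown to 5 dp, full precision carried).
Site B: N=34, proportions 0.02941, 0.02941, 0.02941, 0.02941, 0.02941, 0.79412, 0.05882, giving 1−D = 0.36159.
Difference = |0.16232 − 0.36159| = 0.19927, i.e. 0.199 to 3 decimal places.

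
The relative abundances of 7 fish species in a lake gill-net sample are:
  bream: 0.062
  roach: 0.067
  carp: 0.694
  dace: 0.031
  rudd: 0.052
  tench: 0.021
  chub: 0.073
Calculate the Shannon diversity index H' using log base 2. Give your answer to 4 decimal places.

1.6456

Each pᵢ log₂ pᵢ term (working shown to 6 dp, full precision carried): 0.062×(-4.011588)=-0.248718, 0.067×(-3.899695)=-0.261280, 0.694×(-0.526992)=-0.365733, 0.031×(-5.011588)=-0.155359, 0.052×(-4.265345)=-0.221798, 0.021×(-5.573467)=-0.117043, 0.073×(-3.775960)=-0.275645.
Sum = -1.645576, so H' = 1.6456.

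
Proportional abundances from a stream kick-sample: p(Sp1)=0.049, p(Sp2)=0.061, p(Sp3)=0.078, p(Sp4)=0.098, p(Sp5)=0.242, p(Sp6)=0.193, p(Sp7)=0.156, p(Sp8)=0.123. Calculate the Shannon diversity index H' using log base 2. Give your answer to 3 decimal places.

2.818

Each pᵢ log₂ pᵢ term (working shown to 5 dp, full precision carried): 0.049×(-4.35107)=-0.21320, 0.061×(-4.03505)=-0.24614, 0.078×(-3.68038)=-0.28707, 0.098×(-3.35107)=-0.32841, 0.242×(-2.04692)=-0.49535, 0.193×(-2.37333)=-0.45805, 0.156×(-2.68038)=-0.41814, 0.123×(-3.02327)=-0.37186.
Sum = -2.81822, so H' = 2.818.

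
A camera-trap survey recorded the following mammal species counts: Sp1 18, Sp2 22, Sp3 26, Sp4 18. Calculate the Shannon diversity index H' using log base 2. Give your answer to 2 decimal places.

Total N = 18+22+26+18 = 84, so the proportions are 0.2143, 0.2619, 0.3095, 0.2143 (working shown to 4 dp, full precision carried).
Each pᵢ log₂ pᵢ term: 0.2143×(-2.2224)=-0.4762, 0.2619×(-1.9329)=-0.5062, 0.3095×(-1.6919)=-0.5237, 0.2143×(-2.2224)=-0.4762.
Sum = -1.9824, so H' = 1.98.

1.98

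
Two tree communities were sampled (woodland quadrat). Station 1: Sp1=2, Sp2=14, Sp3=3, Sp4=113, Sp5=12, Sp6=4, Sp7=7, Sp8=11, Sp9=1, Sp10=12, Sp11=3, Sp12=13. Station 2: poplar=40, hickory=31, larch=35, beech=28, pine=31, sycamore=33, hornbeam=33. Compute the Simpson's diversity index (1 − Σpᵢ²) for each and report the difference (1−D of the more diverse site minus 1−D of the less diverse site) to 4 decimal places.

Station 1: N=195, proportions 0.010256, 0.071795, 0.015385, 0.579487, 0.061538, 0.020513, 0.035897, 0.05641, 0.005128, 0.061538, 0.015385, 0.066667, giving 1−D = 0.641525 (working shown to 6 dp, full precision carried).
Station 2: N=231, proportions 0.17316, 0.134199, 0.151515, 0.121212, 0.134199, 0.142857, 0.142857, giving 1−D = 0.855531.
Difference = |0.641525 − 0.855531| = 0.214006, i.e. 0.2140 to 4 decimal places.

0.2140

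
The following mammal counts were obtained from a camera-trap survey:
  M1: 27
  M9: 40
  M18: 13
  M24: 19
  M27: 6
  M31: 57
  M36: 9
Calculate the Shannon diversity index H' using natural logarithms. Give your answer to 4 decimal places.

Total N = 27+40+13+19+6+57+9 = 171, so the proportions are 0.157895, 0.233918, 0.076023, 0.111111, 0.035088, 0.333333, 0.052632 (working shown to 6 dp, full precision carried).
Each pᵢ ln pᵢ term: 0.157895×(-1.845827)=-0.291446, 0.233918×(-1.452784)=-0.339833, 0.076023×(-2.576714)=-0.195891, 0.111111×(-2.197225)=-0.244136, 0.035088×(-3.349904)=-0.117540, 0.333333×(-1.098612)=-0.366204, 0.052632×(-2.944439)=-0.154970.
Sum = -1.710021, so H' = 1.7100.

1.7100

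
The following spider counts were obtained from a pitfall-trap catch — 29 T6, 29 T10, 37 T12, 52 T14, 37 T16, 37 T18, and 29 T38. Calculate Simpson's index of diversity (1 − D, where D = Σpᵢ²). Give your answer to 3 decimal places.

Total N = 29+29+37+52+37+37+29 = 250, so the proportions are 0.116, 0.116, 0.148, 0.208, 0.148, 0.148, 0.116 (working shown to 5 dp, full precision carried).
D = 0.116² + 0.116² + 0.148² + 0.208² + 0.148² + 0.148² + 0.116² = 0.01346 + 0.01346 + 0.02190 + 0.04326 + 0.02190 + 0.02190 + 0.01346 = 0.14934.
So 1 − D = 0.85066, i.e. 0.851 to 3 decimal places.

0.851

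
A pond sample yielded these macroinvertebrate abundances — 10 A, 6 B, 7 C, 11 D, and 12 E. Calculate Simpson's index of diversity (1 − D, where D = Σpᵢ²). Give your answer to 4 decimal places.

0.7873

Total N = 10+6+7+11+12 = 46, so the proportions are 0.217391, 0.130435, 0.152174, 0.23913, 0.26087 (working shown to 6 dp, full precision carried).
D = 0.217391² + 0.130435² + 0.152174² + 0.23913² + 0.26087² = 0.047259 + 0.017013 + 0.023157 + 0.057183 + 0.068053 = 0.212665.
So 1 − D = 0.787335, i.e. 0.7873 to 4 decimal places.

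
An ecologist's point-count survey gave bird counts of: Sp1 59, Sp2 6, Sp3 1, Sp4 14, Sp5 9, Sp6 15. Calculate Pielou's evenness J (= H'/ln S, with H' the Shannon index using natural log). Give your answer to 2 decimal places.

Total N = 59+6+1+14+9+15 = 104, so the proportions are 0.5673, 0.0577, 0.0096, 0.1346, 0.0865, 0.1442 (working shown to 4 dp, full precision carried).
H' = −Σ pᵢ ln pᵢ = −((-0.3216) + (-0.1646) + (-0.0447) + (-0.2699) + (-0.2118) + (-0.2793)) = 1.2918.
With S = 6 species, ln S = 1.7918, so J = 1.2918/1.7918 = 0.7210, i.e. 0.72 to 2 decimal places.

0.72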